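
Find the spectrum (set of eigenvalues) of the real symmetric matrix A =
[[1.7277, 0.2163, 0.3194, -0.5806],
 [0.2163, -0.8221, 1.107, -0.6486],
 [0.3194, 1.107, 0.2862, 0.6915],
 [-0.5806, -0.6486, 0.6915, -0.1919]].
sigma(A) ≈ {-2, 0, 1, 2}

A is real symmetric, so its spectrum consists of real eigenvalues. Expanding the characteristic polynomial of the displayed matrix gives
  det(λ I - A) = p(λ) = λ^4 + (-1)λ^3 + (-4)λ^2 + (4)λ + (0).
Solving p(λ) = 0 yields eigenvalues ≈ -2, 0, 1, 2. (A is shown rounded to 4 decimals, so these recover the underlying integer eigenvalues to within that precision.)
Verification: the trace of A = 1 equals the sum of eigenvalues 1, and det(A) ≈ 0.0001 matches the eigenvalue product 0.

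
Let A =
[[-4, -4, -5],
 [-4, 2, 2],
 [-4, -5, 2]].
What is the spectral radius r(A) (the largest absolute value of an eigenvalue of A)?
r(A) ≈ 7.9211

The eigenvalues of A are the roots of its characteristic polynomial. With M = A (coefficients from the trace, the sum of principal 2x2 minors, and det A):
  p(λ) = det(λ I - M) = λ^3 - 38λ + 196.
No integer candidate from the rational root theorem (±divisors of 196) is a root, so the roots are irrational. The cubic discriminant is Δ = -817744 < 0, so there is one real root and a complex-conjugate pair. p(-8) = -12 and p(-7) = 119 have opposite signs, so a root lies in (-8, -7); Newton's method refines it to λ ≈ -7.9211. Dividing out (λ - (-7.9211)) leaves approximately λ^2 - 7.9211λ + 24.744. For λ^2 - 7.9211λ + 24.744 the discriminant is -36.232. It is negative, so the remaining roots are the complex-conjugate pair λ ≈ 3.9606 ± 3.0097i. Their product equals the constant term, so |λ|^2 ≈ 24.744 and |λ| ≈ 4.9743.
Thus the eigenvalues (to 4 decimals) are -7.9211 (modulus 7.9211); 3.9606 ± 3.0097i (modulus 4.9743). The spectral radius is the largest modulus: r(A) ≈ 7.9211. (Cross-check: r(A) ≤ ||A||_2 ≈ 8.8372; equality holds whenever A is normal, though it can also hold for some non-normal A.)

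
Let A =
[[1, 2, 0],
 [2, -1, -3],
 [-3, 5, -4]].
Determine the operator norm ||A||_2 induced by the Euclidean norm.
||A||_2 ≈ 7.1477 (= sqrt(largest eigenvalue of A^T A))

||A||_2 = sigma_max(A) = sqrt(lambda_max(A^T A)). Form the symmetric matrix M = A^T A =
[[14, -15, 6],
 [-15, 30, -17],
 [6, -17, 25]].
Its characteristic polynomial (trace, sum of principal 2x2 minors, determinant of M give the coefficients) is
  p(λ) = det(λ I - M) = λ^3 - 69λ^2 + 970λ - 2809.
No integer candidate from the rational root theorem (±divisors of 2809) is a root, so the roots are irrational. The cubic discriminant is Δ = 308877449 > 0, so there are three distinct real roots. p(3) = -493 and p(4) = 31 have opposite signs, so a root lies in (3, 4); Newton's method refines it to λ ≈ 3.934. p(13) = 337 and p(14) = -9 have opposite signs, so a root lies in (13, 14); Newton's method refines it to λ ≈ 13.9759. p(51) = -157 and p(52) = 1663 have opposite signs, so a root lies in (51, 52); Newton's method refines it to λ ≈ 51.0901. Check (Vieta): the three roots sum to 69, matching tr M = 69.
So the eigenvalues of A^T A are ≈ 3.934, 13.9759, 51.0901 (all ≥ 0, as they must be for A^T A). The largest is λ_max ≈ 51.0901, hence ||A||_2 = sqrt(λ_max) ≈ 7.1477.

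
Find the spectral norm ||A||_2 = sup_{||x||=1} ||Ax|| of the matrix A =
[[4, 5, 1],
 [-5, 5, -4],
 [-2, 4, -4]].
||A||_2 ≈ 9.9956 (= sqrt(largest eigenvalue of A^T A))

||A||_2 = sigma_max(A) = sqrt(lambda_max(A^T A)). Form the symmetric matrix M = A^T A =
[[45, -13, 32],
 [-13, 66, -31],
 [32, -31, 33]].
Its characteristic polynomial (trace, sum of principal 2x2 minors, determinant of M give the coefficients) is
  p(λ) = det(λ I - M) = λ^3 - 144λ^2 + 4479λ - 7396.
No integer candidate from the rational root theorem (±divisors of 7396) is a root, so the roots are irrational. The cubic discriminant is Δ = 52623355860 > 0, so there are three distinct real roots. p(1) = -3060 and p(2) = 994 have opposite signs, so a root lies in (1, 2); Newton's method refines it to λ ≈ 1.7483. p(42) = 794 and p(43) = -1548 have opposite signs, so a root lies in (42, 43); Newton's method refines it to λ ≈ 42.3406. p(99) = -5020 and p(100) = 504 have opposite signs, so a root lies in (99, 100); Newton's method refines it to λ ≈ 99.911. Check (Vieta): the three roots sum to 144, matching tr M = 144.
So the eigenvalues of A^T A are ≈ 1.7483, 42.3406, 99.911 (all ≥ 0, as they must be for A^T A). The largest is λ_max ≈ 99.911, hence ||A||_2 = sqrt(λ_max) ≈ 9.9956.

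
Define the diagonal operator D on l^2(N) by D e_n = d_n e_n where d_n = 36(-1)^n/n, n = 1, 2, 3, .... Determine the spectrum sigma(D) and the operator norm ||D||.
sigma(D) = {36(-1)^n/n : n ≥ 1} ∪ {0}; ||D|| = 36

A bounded diagonal operator on l^2 with diagonal entries d_n has spectrum equal to the closure of {d_n : n ≥ 1}: every d_n is an eigenvalue (with eigenvector e_n), so {d_n} ⊂ sigma(D); the spectrum is closed, so its closure is too; and for lambda not in the closure, (D - lambda I) has bounded inverse (the diagonal entries 1/(d_n - lambda) are bounded). For our sequence d_n = 36(-1)^n/n, n = 1, 2, 3, ...:
  - {d_n} = {36(-1)^n/n : n ≥ 1}; the only limit point is 0
  - closure = {36(-1)^n/n : n ≥ 1} ∪ {0}
For the norm: a diagonal operator has ||D|| = sup_n |d_n|. Here |d_n| = 36/n is decreasing, so sup_n |d_n| = |d_1| = 36. So ||D|| = 36.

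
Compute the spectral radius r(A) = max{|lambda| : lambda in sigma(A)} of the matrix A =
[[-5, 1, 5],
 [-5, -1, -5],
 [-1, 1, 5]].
r(A) = (1 + sqrt(41))/2 ≈ 3.7016

The eigenvalues of A are the roots of its characteristic polynomial. With M = A (coefficients from the trace, the sum of principal 2x2 minors, and det A):
  p(λ) = det(λ I - M) = λ^3 + λ^2 - 10λ.
The constant term is 0, so λ = 0 is a root. Dividing out λ leaves p(λ) = λ(λ^2 + λ - 10). For λ^2 + λ - 10 the discriminant is 41. It is nonnegative but not a perfect square, so the roots are real and irrational: λ = (-1 ± sqrt(41))/2 ≈ 2.7016, -3.7016.
Thus the eigenvalues (to 4 decimals) are 2.7016 (modulus 2.7016); -3.7016 (modulus 3.7016); 0 (modulus 0). The spectral radius is the largest modulus: r(A) = (1 + sqrt(41))/2 ≈ 3.7016. (Cross-check: r(A) ≤ ||A||_2 ≈ 8.8843; equality holds whenever A is normal, though it can also hold for some non-normal A.)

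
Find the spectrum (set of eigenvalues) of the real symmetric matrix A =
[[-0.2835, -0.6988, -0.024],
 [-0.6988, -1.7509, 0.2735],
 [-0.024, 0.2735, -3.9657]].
sigma(A) ≈ {-4, -2, 0}

A is real symmetric, so its spectrum consists of real eigenvalues. Expanding the characteristic polynomial of the displayed matrix gives
  det(λ I - A) = p(λ) = λ^3 + (6)λ^2 + (8)λ + (0).
Solving p(λ) = 0 yields eigenvalues ≈ -4, -2, 0. (A is shown rounded to 4 decimals, so these recover the underlying integer eigenvalues to within that precision.)
Verification: the trace of A = -6 equals the sum of eigenvalues -6, and det(A) ≈ -0.0006 matches the eigenvalue product 0.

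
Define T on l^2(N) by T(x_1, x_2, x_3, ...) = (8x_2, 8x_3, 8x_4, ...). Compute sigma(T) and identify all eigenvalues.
sigma(T) = closed disk {z in C : |z| ≤ 8}; sigma_p(T) = open disk {z in C : |z| < 8}

Note T = 8·V where V is the unit left shift (V x)_k = x_{k+1}; so sigma(T) = 8·sigma(V) and ||T|| = 8||V||. ||T x||^2 = 64sum_{k≥2} |x_k|^2 ≤ 64||x||^2, with equality on {x : x_1 = 0}, so ||T|| = 8. For any lambda with |lambda| < 8, set r = lambda/8 (|r| < 1); the vector x = (1, r, r^2, ...) is in l^2 and satisfies T x = 8(r, r^2, ...) = lambda x, so lambda is an eigenvalue. On the boundary |lambda| = 8 the geometric series diverges, so no l^2 eigenvector exists, but these lambda lie in the approximate point spectrum. Hence sigma(T) is the closed disk of radius 8 and sigma_p(T) is the open disk.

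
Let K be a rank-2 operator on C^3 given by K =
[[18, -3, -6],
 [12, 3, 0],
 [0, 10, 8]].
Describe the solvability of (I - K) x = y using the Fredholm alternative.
(I - K) is invertible (det(I - K) = 230 ≠ 0), so for every y in C^3 the equation (I - K) x = y has a unique solution.

K has rank 2 and factors as K = U V^T = u1 v1^T + u2 v2^T with u1 = (3, 1, -2), v1 = (3, -3, -3), u2 = (3, 3, 2), v2 = (3, 2, 1) (multiplying out reproduces the displayed K). The nonzero eigenvalues of U V^T coincide with those of the 2 x 2 matrix G = V^T U = [[v1·u1, v1·u2], [v2·u1, v2·u2]] = [[12, -6], [9, 17]], and by the Sylvester determinant identity det(I_3 - U V^T) = det(I_2 - V^T U) = det([[-11, 6], [-9, -16]]) = (-11)(-16) - (6)(-9) = 230. (Direct check: I - K =
[[-17, 3, 6],
 [-12, -2, 0],
 [0, -10, -7]]
has determinant 230.) The finite-dimensional Fredholm alternative says: either (I - K) is invertible, or ker(I - K) ≠ {0} and then range(I - K) = ker((I - K)^*)^⊥, with dim ker(I - K) = dim ker((I - K)^*). Since det(I - K) ≠ 0, 1 is not an eigenvalue of K and ker(I - K) = {0}, so we are in the first case: for every y there is a unique x = (I - K)^(-1) y. (Explicitly, by the Woodbury identity, (I - U V^T)^(-1) = I + U (I_2 - G)^(-1) V^T.)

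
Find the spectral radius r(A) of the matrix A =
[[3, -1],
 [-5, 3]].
r(A) = (6 + sqrt(20))/2 ≈ 5.2361

The eigenvalues of A are the roots of its characteristic polynomial. With M = A (coefficients from the trace and determinant):
  p(λ) = det(λ I - M) = λ^2 - 6λ + 4.
For λ^2 - 6λ + 4 the discriminant is 20. It is nonnegative but not a perfect square, so the roots are real and irrational: λ = (6 ± sqrt(20))/2 ≈ 5.2361, 0.7639.
Thus the eigenvalues (to 4 decimals) are 5.2361 (modulus 5.2361); 0.7639 (modulus 0.7639). The spectral radius is the largest modulus: r(A) = (6 + sqrt(20))/2 ≈ 5.2361. (Cross-check: r(A) ≤ ||A||_2 ≈ 6.6056; equality holds whenever A is normal, though it can also hold for some non-normal A.)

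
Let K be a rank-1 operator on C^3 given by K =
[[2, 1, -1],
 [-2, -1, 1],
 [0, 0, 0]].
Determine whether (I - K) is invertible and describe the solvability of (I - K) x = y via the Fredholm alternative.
(I - K) is singular (det(I - K) = 0, i.e. 1 ∈ sigma(K)). (I - K) x = y is solvable iff y ⊥ ker((I - K)^*) = span{(2, 1, -1)}, i.e. iff 2y_1 + y_2 - y_3 = 0. When solvable, the solutions are x = y + c·(1, -1, 0), c arbitrary (ker(I - K) = span{(1, -1, 0)}, dimension 1).

K has rank 1, so it is an outer product K = u v^T: every row of K is a multiple of one row vector. Reading off the entries, u = (1, -1, 0) and v = (2, 1, -1) (row i of K equals u_i·v^T). A rank-one matrix u v^T satisfies K u = u (v·u) and kills the (2)-dimensional subspace v^⊥, so its characteristic polynomial is lambda^2 (lambda - v·u) with v·u = tr K = 1. Hence the eigenvalues of I - K are 1 (multiplicity 2) and 1 - (1) = 0, so det(I - K) = 0. (Direct check: I - K =
[[-1, -1, 1],
 [2, 2, -1],
 [0, 0, 1]]
has determinant 0.) So 1 is an eigenvalue of K and (I - K) is not invertible. The finite-dimensional Fredholm alternative says: either (I - K) is invertible, or ker(I - K) ≠ {0} and then range(I - K) = ker((I - K)^*)^⊥, with dim ker(I - K) = dim ker((I - K)^*). We are in the second case, so we need both kernels. Kernel of I - K: (I - K) u = u - u (v·u) = u - u = 0, so ker(I - K) = span{u} = span{(1, -1, 0)} (it is exactly 1-dimensional because rank(I - K) = 2). Kernel of the adjoint: K is real, so (I - K)^* = I - K^T = I - v u^T, and (I - v u^T) v = v - v (u·v) = 0; hence ker((I - K)^*) = span{v} = span{(2, 1, -1)}. Therefore (I - K) x = y is solvable iff <y, v> = 0, i.e. iff 2y_1 + y_2 - y_3 = 0. When this holds, K y = u (v·y) = 0, so (I - K) y = y and x = y is a particular solution; the full solution set is the line x = y + c·u = y + c·(1, -1, 0), c ∈ C.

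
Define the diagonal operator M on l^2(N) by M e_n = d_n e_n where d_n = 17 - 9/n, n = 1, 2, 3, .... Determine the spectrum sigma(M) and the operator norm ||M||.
sigma(M) = {17 - 9/n : n ≥ 1} ∪ {17}; ||M|| = 17

A bounded diagonal operator on l^2 with diagonal entries d_n has spectrum equal to the closure of {d_n : n ≥ 1}: every d_n is an eigenvalue (with eigenvector e_n), so {d_n} ⊂ sigma(M); the spectrum is closed, so its closure is too; and for lambda not in the closure, (M - lambda I) has bounded inverse (the diagonal entries 1/(d_n - lambda) are bounded). For our sequence d_n = 17 - 9/n, n = 1, 2, 3, ...:
  - {d_n} = {17 - 9/n : n ≥ 1}; the only limit point is 17
  - closure = {17 - 9/n : n ≥ 1} ∪ {17}
For the norm: a diagonal operator has ||M|| = sup_n |d_n|. Here d_n = 17 - 9/n increases monotonically from d_1 = 8 toward 17, with all terms in [8, 17); so sup_n |d_n| = 17 (the supremum is the limit, not attained). So ||M|| = 17.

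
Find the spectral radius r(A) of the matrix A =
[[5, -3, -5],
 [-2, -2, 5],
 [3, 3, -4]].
r(A) ≈ 6.5647

The eigenvalues of A are the roots of its characteristic polynomial. With M = A (coefficients from the trace, the sum of principal 2x2 minors, and det A):
  p(λ) = det(λ I - M) = λ^3 + λ^2 - 28λ + 56.
No integer candidate from the rational root theorem (±divisors of 56) is a root, so the roots are irrational. The cubic discriminant is Δ = -24528 < 0, so there is one real root and a complex-conjugate pair. p(-7) = -42 and p(-6) = 44 have opposite signs, so a root lies in (-7, -6); Newton's method refines it to λ ≈ -6.5647. Dividing out (λ - (-6.5647)) leaves approximately λ^2 - 5.5647λ + 8.5305. For λ^2 - 5.5647λ + 8.5305 the discriminant is -3.1561. It is negative, so the remaining roots are the complex-conjugate pair λ ≈ 2.7823 ± 0.8883i. Their product equals the constant term, so |λ|^2 ≈ 8.5305 and |λ| ≈ 2.9207.
Thus the eigenvalues (to 4 decimals) are -6.5647 (modulus 6.5647); 2.7823 ± 0.8883i (modulus 2.9207). The spectral radius is the largest modulus: r(A) ≈ 6.5647. (Cross-check: r(A) ≤ ||A||_2 ≈ 10.0642; equality holds whenever A is normal, though it can also hold for some non-normal A.)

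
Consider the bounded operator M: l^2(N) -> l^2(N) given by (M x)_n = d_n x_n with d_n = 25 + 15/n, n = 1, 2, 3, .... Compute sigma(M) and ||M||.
sigma(M) = {25 + 15/n : n ≥ 1} ∪ {25}; ||M|| = 40

A bounded diagonal operator on l^2 with diagonal entries d_n has spectrum equal to the closure of {d_n : n ≥ 1}: every d_n is an eigenvalue (with eigenvector e_n), so {d_n} ⊂ sigma(M); the spectrum is closed, so its closure is too; and for lambda not in the closure, (M - lambda I) has bounded inverse (the diagonal entries 1/(d_n - lambda) are bounded). For our sequence d_n = 25 + 15/n, n = 1, 2, 3, ...:
  - {d_n} = {25 + 15/n : n ≥ 1}; the only limit point is 25
  - closure = {25 + 15/n : n ≥ 1} ∪ {25}
For the norm: a diagonal operator has ||M|| = sup_n |d_n|. Here d_n = 25 + 15/n is positive and decreasing, so sup_n |d_n| = d_1 = 25 + 15 = 40. So ||M|| = 40.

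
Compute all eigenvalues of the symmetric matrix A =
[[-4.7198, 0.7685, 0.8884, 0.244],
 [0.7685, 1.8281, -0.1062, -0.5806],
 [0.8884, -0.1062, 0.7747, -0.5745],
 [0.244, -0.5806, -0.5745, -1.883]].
sigma(A) ≈ {-5, -2, 1, 2}

A is real symmetric, so its spectrum consists of real eigenvalues. Expanding the characteristic polynomial of the displayed matrix gives
  det(λ I - A) = p(λ) = λ^4 + (4)λ^3 + (-9)λ^2 + (-16)λ + (20).
Solving p(λ) = 0 yields eigenvalues ≈ -5, -2, 1, 2. (A is shown rounded to 4 decimals, so these recover the underlying integer eigenvalues to within that precision.)
Verification: the trace of A = -4 equals the sum of eigenvalues -4, and det(A) ≈ 20.0008 matches the eigenvalue product 20.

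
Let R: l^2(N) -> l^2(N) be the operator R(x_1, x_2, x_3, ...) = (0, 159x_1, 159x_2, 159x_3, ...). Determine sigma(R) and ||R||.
sigma(R) = closed disk {z in C : |z| ≤ 159}; ||R|| = 159

Note R = 159·U where U is the unit right shift (U x)_k = x_{k-1} (with x_0 := 0); so ||R|| = 159||U|| and sigma(R) = 159·sigma(U). ||R x||^2 = sum_{k≥1} |159x_k|^2 = 25281||x||^2, so ||R|| = 159 and sigma(R) ⊂ {|z| ≤ 159}. For any |lambda| < 159, the equation (R - lambda I) x = 0 forces x_1 = 0, then 159x_k = lambda x_{k+1} ⇒ x = 0, so R has no eigenvalues. But (R - lambda I) is not surjective for |lambda| < 159: solving (R - lambda I) x = e_1 would require x_n proportional to (lambda/159)^(-n), which is not in l^2. So every |lambda| < 159 lies in the residual spectrum. The boundary |lambda| = 159 is in the approximate point spectrum (the spectrum is closed). Hence sigma(R) is the closed disk of radius 159.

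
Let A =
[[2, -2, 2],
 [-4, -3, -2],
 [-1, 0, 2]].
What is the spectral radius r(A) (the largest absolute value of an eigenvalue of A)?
r(A) ≈ 4.304

The eigenvalues of A are the roots of its characteristic polynomial. With M = A (coefficients from the trace, the sum of principal 2x2 minors, and det A):
  p(λ) = det(λ I - M) = λ^3 - λ^2 - 14λ + 38.
No integer candidate from the rational root theorem (±divisors of 38) is a root, so the roots are irrational. The cubic discriminant is Δ = -18088 < 0, so there is one real root and a complex-conjugate pair. p(-5) = -42 and p(-4) = 14 have opposite signs, so a root lies in (-5, -4); Newton's method refines it to λ ≈ -4.304. Dividing out (λ - (-4.304)) leaves approximately λ^2 - 5.304λ + 8.8289. For λ^2 - 5.304λ + 8.8289 the discriminant is -7.1826. It is negative, so the remaining roots are the complex-conjugate pair λ ≈ 2.652 ± 1.34i. Their product equals the constant term, so |λ|^2 ≈ 8.8289 and |λ| ≈ 2.9713.
Thus the eigenvalues (to 4 decimals) are -4.304 (modulus 4.304); 2.652 ± 1.34i (modulus 2.9713). The spectral radius is the largest modulus: r(A) ≈ 4.304. (Cross-check: r(A) ≤ ||A||_2 ≈ 5.5604; equality holds whenever A is normal, though it can also hold for some non-normal A.)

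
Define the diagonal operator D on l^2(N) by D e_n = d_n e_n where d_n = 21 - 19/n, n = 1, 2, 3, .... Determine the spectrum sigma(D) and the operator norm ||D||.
sigma(D) = {21 - 19/n : n ≥ 1} ∪ {21}; ||D|| = 21

A bounded diagonal operator on l^2 with diagonal entries d_n has spectrum equal to the closure of {d_n : n ≥ 1}: every d_n is an eigenvalue (with eigenvector e_n), so {d_n} ⊂ sigma(D); the spectrum is closed, so its closure is too; and for lambda not in the closure, (D - lambda I) has bounded inverse (the diagonal entries 1/(d_n - lambda) are bounded). For our sequence d_n = 21 - 19/n, n = 1, 2, 3, ...:
  - {d_n} = {21 - 19/n : n ≥ 1}; the only limit point is 21
  - closure = {21 - 19/n : n ≥ 1} ∪ {21}
For the norm: a diagonal operator has ||D|| = sup_n |d_n|. Here d_n = 21 - 19/n increases monotonically from d_1 = 2 toward 21, with all terms in [2, 21); so sup_n |d_n| = 21 (the supremum is the limit, not attained). So ||D|| = 21.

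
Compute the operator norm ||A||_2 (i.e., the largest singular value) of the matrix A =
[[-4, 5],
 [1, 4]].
||A||_2 = 7 (= sqrt(largest eigenvalue of A^T A))

||A||_2 = sigma_max(A) = sqrt(lambda_max(A^T A)). Form the symmetric matrix M = A^T A =
[[17, -16],
 [-16, 41]].
Its characteristic polynomial (trace, determinant of M give the coefficients) is
  p(λ) = det(λ I - M) = λ^2 - 58λ + 441.
For λ^2 - 58λ + 441 the discriminant is 1600. It is a perfect square (40^2), so the roots are rational: λ = (58 ± 40)/2 = 49, 9.
So the eigenvalues of A^T A are ≈ 9, 49 (all ≥ 0, as they must be for A^T A). The largest is λ_max = 49, hence ||A||_2 = sqrt(λ_max) = 7.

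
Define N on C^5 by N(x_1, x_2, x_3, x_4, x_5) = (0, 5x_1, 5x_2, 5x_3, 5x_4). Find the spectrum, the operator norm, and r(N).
sigma(N) = {0}; ||N|| = 5; r(N) = 0. (N is nilpotent with N^5 = 0.)

On C^5, N is a strictly lower-triangular matrix with 5 on the subdiagonal and zeros elsewhere, so its characteristic polynomial is lambda^5 and every eigenvalue is 0: sigma(N) = {0}. For the operator norm, N e_i = 5e_{i+1} for i = 1, ..., 4 and N e_5 = 0, so the singular values of N are 5 (with multiplicity 4) and 0; hence ||N|| = 5. The spectral radius r(N) = max|lambda| = 0. Note ||N|| > r(N) — characteristic of non-normal nilpotent operators. Indeed N^5 = 0.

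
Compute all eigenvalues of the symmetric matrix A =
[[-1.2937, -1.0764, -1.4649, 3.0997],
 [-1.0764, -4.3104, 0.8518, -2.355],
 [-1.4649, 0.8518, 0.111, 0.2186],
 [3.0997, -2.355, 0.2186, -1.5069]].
sigma(A) ≈ {-6, -4, 0, 3}

A is real symmetric, so its spectrum consists of real eigenvalues. Expanding the characteristic polynomial of the displayed matrix gives
  det(λ I - A) = p(λ) = λ^4 + (7)λ^3 + (-6)λ^2 + (-72)λ + (0).
Solving p(λ) = 0 yields eigenvalues ≈ -6, -4, 0, 3. (A is shown rounded to 4 decimals, so these recover the underlying integer eigenvalues to within that precision.)
Verification: the trace of A = -7 equals the sum of eigenvalues -7, and det(A) ≈ -0.0001 matches the eigenvalue product 0.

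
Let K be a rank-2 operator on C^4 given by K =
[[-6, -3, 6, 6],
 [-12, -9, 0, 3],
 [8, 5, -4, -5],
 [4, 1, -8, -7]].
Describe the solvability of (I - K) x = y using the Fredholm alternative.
(I - K) is invertible (det(I - K) = 123 ≠ 0), so for every y in C^4 the equation (I - K) x = y has a unique solution.

K has rank 2 and factors as K = U V^T = u1 v1^T + u2 v2^T with u1 = (0, -3, 1, -1), v1 = (2, 2, 2, 1), u2 = (-3, -3, 3, 3), v2 = (2, 1, -2, -2) (multiplying out reproduces the displayed K). The nonzero eigenvalues of U V^T coincide with those of the 2 x 2 matrix G = V^T U = [[v1·u1, v1·u2], [v2·u1, v2·u2]] = [[-5, -3], [-3, -21]], and by the Sylvester determinant identity det(I_4 - U V^T) = det(I_2 - V^T U) = det([[6, 3], [3, 22]]) = (6)(22) - (3)(3) = 123. (Direct check: I - K =
[[7, 3, -6, -6],
 [12, 10, 0, -3],
 [-8, -5, 5, 5],
 [-4, -1, 8, 8]]
has determinant 123.) The finite-dimensional Fredholm alternative says: either (I - K) is invertible, or ker(I - K) ≠ {0} and then range(I - K) = ker((I - K)^*)^⊥, with dim ker(I - K) = dim ker((I - K)^*). Since det(I - K) ≠ 0, 1 is not an eigenvalue of K and ker(I - K) = {0}, so we are in the first case: for every y there is a unique x = (I - K)^(-1) y. (Explicitly, by the Woodbury identity, (I - U V^T)^(-1) = I + U (I_2 - G)^(-1) V^T.)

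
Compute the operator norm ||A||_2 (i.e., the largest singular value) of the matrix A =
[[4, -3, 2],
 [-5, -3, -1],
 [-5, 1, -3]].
||A||_2 ≈ 8.8607 (= sqrt(largest eigenvalue of A^T A))

||A||_2 = sigma_max(A) = sqrt(lambda_max(A^T A)). Form the symmetric matrix M = A^T A =
[[66, -2, 28],
 [-2, 19, -6],
 [28, -6, 14]].
Its characteristic polynomial (trace, sum of principal 2x2 minors, determinant of M give the coefficients) is
  p(λ) = det(λ I - M) = λ^3 - 99λ^2 + 1620λ - 900.
No integer candidate from the rational root theorem (±divisors of 900) is a root, so the roots are irrational. The cubic discriminant is Δ = 7798842000 > 0, so there are three distinct real roots. p(0) = -900 and p(1) = 622 have opposite signs, so a root lies in (0, 1); Newton's method refines it to λ ≈ 0.5757. p(19) = 1000 and p(20) = -100 have opposite signs, so a root lies in (19, 20); Newton's method refines it to λ ≈ 19.912. p(78) = -2304 and p(79) = 2260 have opposite signs, so a root lies in (78, 79); Newton's method refines it to λ ≈ 78.5123. Check (Vieta): the three roots sum to 99, matching tr M = 99.
So the eigenvalues of A^T A are ≈ 0.5757, 19.912, 78.5123 (all ≥ 0, as they must be for A^T A). The largest is λ_max ≈ 78.5123, hence ||A||_2 = sqrt(λ_max) ≈ 8.8607.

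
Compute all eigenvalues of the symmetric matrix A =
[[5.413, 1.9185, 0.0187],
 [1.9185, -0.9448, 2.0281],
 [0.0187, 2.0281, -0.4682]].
sigma(A) ≈ {-3, 1, 6}

A is real symmetric, so its spectrum consists of real eigenvalues. Expanding the characteristic polynomial of the displayed matrix gives
  det(λ I - A) = p(λ) = λ^3 + (-4)λ^2 + (-15)λ + (18.0011).
Solving p(λ) = 0 yields eigenvalues ≈ -3, 1, 6. (A is shown rounded to 4 decimals, so these recover the underlying integer eigenvalues to within that precision.)
Verification: the trace of A = 4 equals the sum of eigenvalues 4, and det(A) ≈ -18.0011 matches the eigenvalue product -18.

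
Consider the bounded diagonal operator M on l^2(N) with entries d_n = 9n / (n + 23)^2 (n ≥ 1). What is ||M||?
||M|| = 9/92 (attained at n = 23)

For M diagonal, ||M|| = sup_n |d_n|. Treat f(x) = 9x / (x + 23)^2 for real x > 0. By the quotient rule, f'(x) = 9(23 - x)/(x + 23)^3, which is positive for x < 23 and negative for x > 23. So f has a unique maximum at x = 23, and since 23 is a positive integer, the supremum over n ≥ 1 is attained at n = 23: d_23 = 9·23/(23 + 23)^2 = 9·23/2116 = 9/92. Hence ||M|| = 9/92.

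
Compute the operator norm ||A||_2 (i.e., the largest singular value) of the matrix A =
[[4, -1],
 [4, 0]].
||A||_2 = sqrt((33 + sqrt(1025))/2) ≈ 5.7016 (= sqrt(largest eigenvalue of A^T A))

||A||_2 = sigma_max(A) = sqrt(lambda_max(A^T A)). Form the symmetric matrix M = A^T A =
[[32, -4],
 [-4, 1]].
Its characteristic polynomial (trace, determinant of M give the coefficients) is
  p(λ) = det(λ I - M) = λ^2 - 33λ + 16.
For λ^2 - 33λ + 16 the discriminant is 1025. It is nonnegative but not a perfect square, so the roots are real and irrational: λ = (33 ± sqrt(1025))/2 ≈ 32.5078, 0.4922.
So the eigenvalues of A^T A are ≈ 0.4922, 32.5078 (all ≥ 0, as they must be for A^T A). The largest is λ_max = (33 + sqrt(1025))/2 ≈ 32.5078, hence ||A||_2 = sqrt(λ_max) = sqrt((33 + sqrt(1025))/2) ≈ 5.7016.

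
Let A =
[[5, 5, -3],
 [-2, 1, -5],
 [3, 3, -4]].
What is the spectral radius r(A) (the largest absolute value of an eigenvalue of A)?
r(A) ≈ 4.5521

The eigenvalues of A are the roots of its characteristic polynomial. With M = A (coefficients from the trace, the sum of principal 2x2 minors, and det A):
  p(λ) = det(λ I - M) = λ^3 - 2λ^2 + 15λ + 33.
No integer candidate from the rational root theorem (±divisors of 33) is a root, so the roots are irrational. The cubic discriminant is Δ = -58767 < 0, so there is one real root and a complex-conjugate pair. p(-2) = -13 and p(-1) = 15 have opposite signs, so a root lies in (-2, -1); Newton's method refines it to λ ≈ -1.5926. Dividing out (λ - (-1.5926)) leaves approximately λ^2 - 3.5926λ + 20.7214. For λ^2 - 3.5926λ + 20.7214 the discriminant is -69.979. It is negative, so the remaining roots are the complex-conjugate pair λ ≈ 1.7963 ± 4.1827i. Their product equals the constant term, so |λ|^2 ≈ 20.7214 and |λ| ≈ 4.5521.
Thus the eigenvalues (to 4 decimals) are -1.5926 (modulus 1.5926); 1.7963 ± 4.1827i (modulus 4.5521). The spectral radius is the largest modulus: r(A) ≈ 4.5521. (Cross-check: r(A) ≤ ||A||_2 ≈ 9.7684; equality holds whenever A is normal, though it can also hold for some non-normal A.)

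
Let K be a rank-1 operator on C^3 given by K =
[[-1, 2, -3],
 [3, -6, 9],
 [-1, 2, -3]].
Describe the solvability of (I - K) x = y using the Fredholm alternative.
(I - K) is invertible (det(I - K) = 11 ≠ 0), so for every y in C^3 the equation (I - K) x = y has a unique solution.

K has rank 1, so it is an outer product K = u v^T: every row of K is a multiple of one row vector. Reading off the entries, u = (1, -3, 1) and v = (-1, 2, -3) (row i of K equals u_i·v^T). A rank-one matrix u v^T satisfies K u = u (v·u) and kills the (2)-dimensional subspace v^⊥, so its characteristic polynomial is lambda^2 (lambda - v·u) with v·u = tr K = -10. Hence the eigenvalues of I - K are 1 (multiplicity 2) and 1 - (-10) = 11, so det(I - K) = 11. (Direct check: I - K =
[[2, -2, 3],
 [-3, 7, -9],
 [1, -2, 4]]
has determinant 11.) The finite-dimensional Fredholm alternative says: either (I - K) is invertible, or ker(I - K) ≠ {0} and then range(I - K) = ker((I - K)^*)^⊥, with dim ker(I - K) = dim ker((I - K)^*). Since det(I - K) ≠ 0, 1 is not an eigenvalue of K and ker(I - K) = {0}, so we are in the first case: for every y there is a unique x = (I - K)^(-1) y. Explicitly, by the Sherman–Morrison formula, (I - u v^T)^(-1) = I + u v^T/(1 - v·u), i.e. (I - K)^(-1) = I + K/(11).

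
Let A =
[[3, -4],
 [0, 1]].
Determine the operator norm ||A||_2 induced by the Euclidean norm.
||A||_2 = sqrt((26 + sqrt(640))/2) ≈ 5.0645 (= sqrt(largest eigenvalue of A^T A))

||A||_2 = sigma_max(A) = sqrt(lambda_max(A^T A)). Form the symmetric matrix M = A^T A =
[[9, -12],
 [-12, 17]].
Its characteristic polynomial (trace, determinant of M give the coefficients) is
  p(λ) = det(λ I - M) = λ^2 - 26λ + 9.
For λ^2 - 26λ + 9 the discriminant is 640. It is nonnegative but not a perfect square, so the roots are real and irrational: λ = (26 ± sqrt(640))/2 ≈ 25.6491, 0.3509.
So the eigenvalues of A^T A are ≈ 0.3509, 25.6491 (all ≥ 0, as they must be for A^T A). The largest is λ_max = (26 + sqrt(640))/2 ≈ 25.6491, hence ||A||_2 = sqrt(λ_max) = sqrt((26 + sqrt(640))/2) ≈ 5.0645.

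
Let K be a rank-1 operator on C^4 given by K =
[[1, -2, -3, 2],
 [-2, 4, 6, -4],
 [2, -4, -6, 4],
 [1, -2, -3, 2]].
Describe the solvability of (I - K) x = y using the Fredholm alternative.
(I - K) is singular (det(I - K) = 0, i.e. 1 ∈ sigma(K)). (I - K) x = y is solvable iff y ⊥ ker((I - K)^*) = span{(1, -2, -3, 2)}, i.e. iff y_1 - 2y_2 - 3y_3 + 2y_4 = 0. When solvable, the solutions are x = y + c·(1, -2, 2, 1), c arbitrary (ker(I - K) = span{(1, -2, 2, 1)}, dimension 1).

K has rank 1, so it is an outer product K = u v^T: every row of K is a multiple of one row vector. Reading off the entries, u = (1, -2, 2, 1) and v = (1, -2, -3, 2) (row i of K equals u_i·v^T). A rank-one matrix u v^T satisfies K u = u (v·u) and kills the (3)-dimensional subspace v^⊥, so its characteristic polynomial is lambda^3 (lambda - v·u) with v·u = tr K = 1. Hence the eigenvalues of I - K are 1 (multiplicity 3) and 1 - (1) = 0, so det(I - K) = 0. (Direct check: I - K =
[[0, 2, 3, -2],
 [2, -3, -6, 4],
 [-2, 4, 7, -4],
 [-1, 2, 3, -1]]
has determinant 0.) So 1 is an eigenvalue of K and (I - K) is not invertible. The finite-dimensional Fredholm alternative says: either (I - K) is invertible, or ker(I - K) ≠ {0} and then range(I - K) = ker((I - K)^*)^⊥, with dim ker(I - K) = dim ker((I - K)^*). We are in the second case, so we need both kernels. Kernel of I - K: (I - K) u = u - u (v·u) = u - u = 0, so ker(I - K) = span{u} = span{(1, -2, 2, 1)} (it is exactly 1-dimensional because rank(I - K) = 3). Kernel of the adjoint: K is real, so (I - K)^* = I - K^T = I - v u^T, and (I - v u^T) v = v - v (u·v) = 0; hence ker((I - K)^*) = span{v} = span{(1, -2, -3, 2)}. Therefore (I - K) x = y is solvable iff <y, v> = 0, i.e. iff y_1 - 2y_2 - 3y_3 + 2y_4 = 0. When this holds, K y = u (v·y) = 0, so (I - K) y = y and x = y is a particular solution; the full solution set is the line x = y + c·u = y + c·(1, -2, 2, 1), c ∈ C.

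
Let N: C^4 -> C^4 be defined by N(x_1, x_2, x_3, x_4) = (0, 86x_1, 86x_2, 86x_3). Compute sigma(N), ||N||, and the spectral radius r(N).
sigma(N) = {0}; ||N|| = 86; r(N) = 0. (N is nilpotent with N^4 = 0.)

On C^4, N is a strictly lower-triangular matrix with 86 on the subdiagonal and zeros elsewhere, so its characteristic polynomial is lambda^4 and every eigenvalue is 0: sigma(N) = {0}. For the operator norm, N e_i = 86e_{i+1} for i = 1, ..., 3 and N e_4 = 0, so the singular values of N are 86 (with multiplicity 3) and 0; hence ||N|| = 86. The spectral radius r(N) = max|lambda| = 0. Note ||N|| > r(N) — characteristic of non-normal nilpotent operators. Indeed N^4 = 0.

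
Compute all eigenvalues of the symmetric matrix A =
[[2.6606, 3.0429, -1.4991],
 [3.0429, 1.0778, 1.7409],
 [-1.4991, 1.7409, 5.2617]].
sigma(A) ≈ {-2, 5, 6}

A is real symmetric, so its spectrum consists of real eigenvalues. Expanding the characteristic polynomial of the displayed matrix gives
  det(λ I - A) = p(λ) = λ^3 + (-9)λ^2 + (8)λ + (60).
Solving p(λ) = 0 yields eigenvalues ≈ -2, 5, 6. (A is shown rounded to 4 decimals, so these recover the underlying integer eigenvalues to within that precision.)
Verification: the trace of A = 9 equals the sum of eigenvalues 9, and det(A) ≈ -59.9992 matches the eigenvalue product -60.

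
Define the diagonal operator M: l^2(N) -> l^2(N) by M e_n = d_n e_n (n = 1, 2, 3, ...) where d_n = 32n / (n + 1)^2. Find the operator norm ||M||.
||M|| = 8 (attained at n = 1)

For M diagonal, ||M|| = sup_n |d_n|. Treat f(x) = 32x / (x + 1)^2 for real x > 0. By the quotient rule, f'(x) = 32(1 - x)/(x + 1)^3, which is positive for x < 1 and negative for x > 1. So f has a unique maximum at x = 1, and since 1 is a positive integer, the supremum over n ≥ 1 is attained at n = 1: d_1 = 32·1/(1 + 1)^2 = 32·1/4 = 8. Hence ||M|| = 8.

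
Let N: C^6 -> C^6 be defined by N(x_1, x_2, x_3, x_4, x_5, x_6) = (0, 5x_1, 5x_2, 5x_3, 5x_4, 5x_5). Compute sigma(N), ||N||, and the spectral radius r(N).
sigma(N) = {0}; ||N|| = 5; r(N) = 0. (N is nilpotent with N^6 = 0.)

On C^6, N is a strictly lower-triangular matrix with 5 on the subdiagonal and zeros elsewhere, so its characteristic polynomial is lambda^6 and every eigenvalue is 0: sigma(N) = {0}. For the operator norm, N e_i = 5e_{i+1} for i = 1, ..., 5 and N e_6 = 0, so the singular values of N are 5 (with multiplicity 5) and 0; hence ||N|| = 5. The spectral radius r(N) = max|lambda| = 0. Note ||N|| > r(N) — characteristic of non-normal nilpotent operators. Indeed N^6 = 0.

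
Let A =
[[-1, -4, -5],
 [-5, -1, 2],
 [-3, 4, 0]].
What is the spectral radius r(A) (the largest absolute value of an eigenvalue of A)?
r(A) = 7

The eigenvalues of A are the roots of its characteristic polynomial. With M = A (coefficients from the trace, the sum of principal 2x2 minors, and det A):
  p(λ) = det(λ I - M) = λ^3 + 2λ^2 - 42λ - 147.
By the rational root theorem any rational root is an integer divisor of 147. Testing λ = 7: p(7) = 343 + 98 - 294 - 147 = 0, so λ = 7 is a root. Dividing out (λ - 7) leaves p(λ) = (λ - 7)(λ^2 + 9λ + 21). For λ^2 + 9λ + 21 the discriminant is -3. It is negative, so the roots are the complex-conjugate pair λ = -9/2 ± (sqrt(3)/2) i ≈ -4.5 ± 0.866i. For a conjugate pair the product of the roots equals the constant term, so |λ|^2 = 21 and |λ| = sqrt(21) ≈ 4.5826.
Thus the eigenvalues (to 4 decimals) are -4.5 ± 0.866i (modulus 4.5826); 7 (modulus 7). The spectral radius is the largest modulus: r(A) = 7. (Cross-check: r(A) ≤ ||A||_2 ≈ 7.1451; equality holds whenever A is normal, though it can also hold for some non-normal A.)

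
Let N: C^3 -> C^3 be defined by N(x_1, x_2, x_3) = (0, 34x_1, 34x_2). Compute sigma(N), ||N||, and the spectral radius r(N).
sigma(N) = {0}; ||N|| = 34; r(N) = 0. (N is nilpotent with N^3 = 0.)

On C^3, N is a strictly lower-triangular matrix with 34 on the subdiagonal and zeros elsewhere, so its characteristic polynomial is lambda^3 and every eigenvalue is 0: sigma(N) = {0}. For the operator norm, N e_i = 34e_{i+1} for i = 1, ..., 2 and N e_3 = 0, so the singular values of N are 34 (with multiplicity 2) and 0; hence ||N|| = 34. The spectral radius r(N) = max|lambda| = 0. Note ||N|| > r(N) — characteristic of non-normal nilpotent operators. Indeed N^3 = 0.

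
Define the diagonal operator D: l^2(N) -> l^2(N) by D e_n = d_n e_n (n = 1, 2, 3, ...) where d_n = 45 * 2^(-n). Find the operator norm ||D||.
||D|| = 45/2 (attained at n = 1)

For D diagonal, ||D|| = sup_n |d_n|. The sequence d_n = 45 * 2^(-n) is positive and strictly decreasing (ratio 2^(-1) < 1), so the supremum is d_1 = 45/2. Hence ||D|| = 45/2.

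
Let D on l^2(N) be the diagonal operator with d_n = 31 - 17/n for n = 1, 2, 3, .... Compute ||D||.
||D|| = 31

For a diagonal operator on l^2 with entries d_n, ||D|| = sup_n |d_n|. Here d_1 = 14, d_2 = 45/2, ..., and d_n = 31 - 17/n increases monotonically toward 31. All terms lie in [14, 31), so |d_n| = d_n and the supremum is the limit 31, which is not attained by any individual d_n. Hence ||D|| = 31.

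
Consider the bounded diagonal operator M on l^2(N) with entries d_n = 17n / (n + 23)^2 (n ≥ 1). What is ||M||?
||M|| = 17/92 (attained at n = 23)

For M diagonal, ||M|| = sup_n |d_n|. Treat f(x) = 17x / (x + 23)^2 for real x > 0. By the quotient rule, f'(x) = 17(23 - x)/(x + 23)^3, which is positive for x < 23 and negative for x > 23. So f has a unique maximum at x = 23, and since 23 is a positive integer, the supremum over n ≥ 1 is attained at n = 23: d_23 = 17·23/(23 + 23)^2 = 17·23/2116 = 17/92. Hence ||M|| = 17/92.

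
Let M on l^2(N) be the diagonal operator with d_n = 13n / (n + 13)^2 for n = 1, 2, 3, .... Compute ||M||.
||M|| = 1/4 (attained at n = 13)

For M diagonal, ||M|| = sup_n |d_n|. Treat f(x) = 13x / (x + 13)^2 for real x > 0. By the quotient rule, f'(x) = 13(13 - x)/(x + 13)^3, which is positive for x < 13 and negative for x > 13. So f has a unique maximum at x = 13, and since 13 is a positive integer, the supremum over n ≥ 1 is attained at n = 13: d_13 = 13·13/(13 + 13)^2 = 13·13/676 = 1/4. Hence ||M|| = 1/4.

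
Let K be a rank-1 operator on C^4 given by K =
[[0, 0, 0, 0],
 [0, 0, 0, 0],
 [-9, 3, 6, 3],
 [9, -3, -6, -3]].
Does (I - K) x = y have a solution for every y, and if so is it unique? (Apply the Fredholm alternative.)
(I - K) is invertible (det(I - K) = -2 ≠ 0), so for every y in C^4 the equation (I - K) x = y has a unique solution.

K has rank 1, so it is an outer product K = u v^T: every row of K is a multiple of one row vector. Reading off the entries, u = (0, 0, -3, 3) and v = (3, -1, -2, -1) (row i of K equals u_i·v^T). A rank-one matrix u v^T satisfies K u = u (v·u) and kills the (3)-dimensional subspace v^⊥, so its characteristic polynomial is lambda^3 (lambda - v·u) with v·u = tr K = 3. Hence the eigenvalues of I - K are 1 (multiplicity 3) and 1 - (3) = -2, so det(I - K) = -2. (Direct check: I - K =
[[1, 0, 0, 0],
 [0, 1, 0, 0],
 [9, -3, -5, -3],
 [-9, 3, 6, 4]]
has determinant -2.) The finite-dimensional Fredholm alternative says: either (I - K) is invertible, or ker(I - K) ≠ {0} and then range(I - K) = ker((I - K)^*)^⊥, with dim ker(I - K) = dim ker((I - K)^*). Since det(I - K) ≠ 0, 1 is not an eigenvalue of K and ker(I - K) = {0}, so we are in the first case: for every y there is a unique x = (I - K)^(-1) y. Explicitly, by the Sherman–Morrison formula, (I - u v^T)^(-1) = I + u v^T/(1 - v·u), i.e. (I - K)^(-1) = I + K/(-2).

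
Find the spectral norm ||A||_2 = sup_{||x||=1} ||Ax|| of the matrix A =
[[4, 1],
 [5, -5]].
||A||_2 = sqrt((67 + sqrt(1989))/2) ≈ 7.4699 (= sqrt(largest eigenvalue of A^T A))

||A||_2 = sigma_max(A) = sqrt(lambda_max(A^T A)). Form the symmetric matrix M = A^T A =
[[41, -21],
 [-21, 26]].
Its characteristic polynomial (trace, determinant of M give the coefficients) is
  p(λ) = det(λ I - M) = λ^2 - 67λ + 625.
For λ^2 - 67λ + 625 the discriminant is 1989. It is nonnegative but not a perfect square, so the roots are real and irrational: λ = (67 ± sqrt(1989))/2 ≈ 55.7991, 11.2009.
So the eigenvalues of A^T A are ≈ 11.2009, 55.7991 (all ≥ 0, as they must be for A^T A). The largest is λ_max = (67 + sqrt(1989))/2 ≈ 55.7991, hence ||A||_2 = sqrt(λ_max) = sqrt((67 + sqrt(1989))/2) ≈ 7.4699.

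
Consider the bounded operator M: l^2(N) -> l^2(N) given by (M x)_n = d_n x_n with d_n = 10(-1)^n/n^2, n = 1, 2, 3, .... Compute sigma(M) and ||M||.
sigma(M) = {10(-1)^n/n^2 : n ≥ 1} ∪ {0}; ||M|| = 10

A bounded diagonal operator on l^2 with diagonal entries d_n has spectrum equal to the closure of {d_n : n ≥ 1}: every d_n is an eigenvalue (with eigenvector e_n), so {d_n} ⊂ sigma(M); the spectrum is closed, so its closure is too; and for lambda not in the closure, (M - lambda I) has bounded inverse (the diagonal entries 1/(d_n - lambda) are bounded). For our sequence d_n = 10(-1)^n/n^2, n = 1, 2, 3, ...:
  - {d_n} = {10(-1)^n/n^2 : n ≥ 1}; the only limit point is 0
  - closure = {10(-1)^n/n^2 : n ≥ 1} ∪ {0}
For the norm: a diagonal operator has ||M|| = sup_n |d_n|. Here |d_n| = 10/n^2 is decreasing, so sup_n |d_n| = |d_1| = 10. So ||M|| = 10.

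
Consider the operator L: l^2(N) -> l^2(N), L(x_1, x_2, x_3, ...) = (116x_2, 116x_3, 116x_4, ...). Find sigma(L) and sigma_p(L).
sigma(L) = closed disk {z in C : |z| ≤ 116}; sigma_p(L) = open disk {z in C : |z| < 116}

Note L = 116·V where V is the unit left shift (V x)_k = x_{k+1}; so sigma(L) = 116·sigma(V) and ||L|| = 116||V||. ||L x||^2 = 13456sum_{k≥2} |x_k|^2 ≤ 13456||x||^2, with equality on {x : x_1 = 0}, so ||L|| = 116. For any lambda with |lambda| < 116, set r = lambda/116 (|r| < 1); the vector x = (1, r, r^2, ...) is in l^2 and satisfies L x = 116(r, r^2, ...) = lambda x, so lambda is an eigenvalue. On the boundary |lambda| = 116 the geometric series diverges, so no l^2 eigenvector exists, but these lambda lie in the approximate point spectrum. Hence sigma(L) is the closed disk of radius 116 and sigma_p(L) is the open disk.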